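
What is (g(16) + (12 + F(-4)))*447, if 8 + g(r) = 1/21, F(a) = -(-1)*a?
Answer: 149/7 ≈ 21.286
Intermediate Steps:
F(a) = a
g(r) = -167/21 (g(r) = -8 + 1/21 = -167/21)
(g(16) + (12 + F(-4)))*447 = (-167/21 + (12 - 4))*447 = (-167/21 + 8)*447 = (1/21)*447 = 149/7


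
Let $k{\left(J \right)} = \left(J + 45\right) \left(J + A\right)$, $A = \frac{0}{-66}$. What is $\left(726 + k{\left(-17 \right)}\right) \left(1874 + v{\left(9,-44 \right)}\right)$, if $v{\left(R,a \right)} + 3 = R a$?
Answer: $368750$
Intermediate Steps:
$A = 0$ ($A = 0 \left(- \frac{1}{66}\right) = 0$)
$k{\left(J \right)} = J \left(45 + J\right)$ ($k{\left(J \right)} = \left(J + 45\right) \left(J + 0\right) = \left(45 + J\right) J = J \left(45 + J\right)$)
$v{\left(R,a \right)} = -3 + R a$
$\left(726 + k{\left(-17 \right)}\right) \left(1874 + v{\left(9,-44 \right)}\right) = \left(726 - 17 \left(45 - 17\right)\right) \left(1874 + \left(-3 + 9 \left(-44\right)\right)\right) = \left(726 - 476\right) \left(1874 - 399\right) = 250 \cdot 1475 = 368750$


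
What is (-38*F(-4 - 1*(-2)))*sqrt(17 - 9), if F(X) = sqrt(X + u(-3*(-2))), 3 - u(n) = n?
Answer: -76*I*sqrt(10) ≈ -240.33*I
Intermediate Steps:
u(n) = 3 - n
F(X) = sqrt(-3 + X) (F(X) = sqrt(X + (3 - (-3)*(-2))) = sqrt(X + (3 - 1*6)) = sqrt(X + (3 - 6)) = sqrt(X - 3) = sqrt(-3 + X))
(-38*F(-4 - 1*(-2)))*sqrt(17 - 9) = (-38*sqrt(-3 + (-4 - 1*(-2))))*sqrt(17 - 9) = (-38*sqrt(-3 + (-4 + 2)))*sqrt(8) = (-38*sqrt(-3 - 2))*(2*sqrt(2)) = (-38*I*sqrt(5))*(2*sqrt(2)) = -76*I*sqrt(10)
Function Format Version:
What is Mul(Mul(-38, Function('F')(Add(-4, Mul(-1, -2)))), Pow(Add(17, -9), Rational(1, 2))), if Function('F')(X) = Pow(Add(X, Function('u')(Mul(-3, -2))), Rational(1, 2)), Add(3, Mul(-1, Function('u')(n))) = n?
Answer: Mul(-76, I, Pow(10, Rational(1, 2))) ≈ Mul(-240.33, I)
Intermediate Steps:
Function('u')(n) = Add(3, Mul(-1, n))
Function('F')(X) = Pow(Add(-3, X), Rational(1, 2)) (Function('F')(X) = Pow(Add(X, Add(3, Mul(-1, Mul(-3, -2)))), Rational(1, 2)) = Pow(Add(X, Add(3, Mul(-1, 6))), Rational(1, 2)) = Pow(Add(X, Add(3, -6)), Rational(1, 2)) = Pow(Add(X, -3), Rational(1, 2)) = Pow(Add(-3, X), Rational(1, 2)))
Mul(Mul(-38, Function('F')(Add(-4, Mul(-1, -2)))), Pow(Add(17, -9), Rational(1, 2))) = Mul(Mul(-38, Pow(Add(-3, Add(-4, Mul(-1, -2))), Rational(1, 2))), Pow(Add(17, -9), Rational(1, 2))) = Mul(Mul(-38, Pow(Add(-3, Add(-4, 2)), Rational(1, 2))), Pow(8, Rational(1, 2))) = Mul(Mul(-38, Pow(Add(-3, -2), Rational(1, 2))), Mul(2, Pow(2, Rational(1, 2)))) = Mul(Mul(-38, Pow(-5, Rational(1, 2))), Mul(2, Pow(2, Rational(1, 2)))) = Mul(Mul(-38, Mul(I, Pow(5, Rational(1, 2)))), Mul(2, Pow(2, Rational(1, 2)))) = Mul(Mul(-38, I, Pow(5, Rational(1, 2))), Mul(2, Pow(2, Rational(1, 2)))) = Mul(-76, I, Pow(10, Rational(1, 2)))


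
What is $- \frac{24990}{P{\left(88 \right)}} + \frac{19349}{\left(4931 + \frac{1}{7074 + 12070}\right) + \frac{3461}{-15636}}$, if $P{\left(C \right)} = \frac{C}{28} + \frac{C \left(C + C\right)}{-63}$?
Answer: $\frac{60306513586519359}{564184763149931} \approx 106.89$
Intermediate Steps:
$P{\left(C \right)} = - \frac{2 C^{2}}{63} + \frac{C}{28}$ ($P{\left(C \right)} = C \frac{1}{28} + C 2 C \left(- \frac{1}{63}\right) = \frac{C}{28} + 2 C^{2} \left(- \frac{1}{63}\right) = \frac{C}{28} - \frac{2 C^{2}}{63} = - \frac{2 C^{2}}{63} + \frac{C}{28}$)
$- \frac{24990}{P{\left(88 \right)}} + \frac{19349}{\left(4931 + \frac{1}{7074 + 12070}\right) + \frac{3461}{-15636}} = - \frac{24990}{\frac{1}{252} \cdot 88 \left(9 - 704\right)} + \frac{19349}{\left(4931 + \frac{1}{7074 + 12070}\right) + \frac{3461}{-15636}} = - \frac{24990}{\frac{1}{252} \cdot 88 \left(9 - 704\right)} + \frac{19349}{\left(4931 + \frac{1}{19144}\right) + 3461 \left(- \frac{1}{15636}\right)} = - \frac{24990}{\frac{1}{252} \cdot 88 \left(-695\right)} + \frac{19349}{\left(4931 + \frac{1}{19144}\right) - \frac{3461}{15636}} = - \frac{24990}{- \frac{15290}{63}} + \frac{19349}{\frac{94399065}{19144} - \frac{3461}{15636}} = \left(-24990\right) \left(- \frac{63}{15290}\right) + \frac{19349}{\frac{368989380739}{74833896}} = \frac{157437}{1529} + 19349 \cdot \frac{74833896}{368989380739} = \frac{157437}{1529} + \frac{1447961053704}{368989380739} = \frac{60306513586519359}{564184763149931}$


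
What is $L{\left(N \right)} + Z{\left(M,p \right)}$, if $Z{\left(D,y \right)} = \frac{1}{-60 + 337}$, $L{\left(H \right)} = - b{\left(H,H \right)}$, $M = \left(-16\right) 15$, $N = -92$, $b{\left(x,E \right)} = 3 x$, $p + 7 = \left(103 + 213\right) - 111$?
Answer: $\frac{76453}{277} \approx 276.0$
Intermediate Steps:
$p = 198$ ($p = -7 + \left(\left(103 + 213\right) - 111\right) = -7 + \left(316 - 111\right) = -7 + 205 = 198$)
$M = -240$
$L{\left(H \right)} = - 3 H$
$Z{\left(D,y \right)} = \frac{1}{277}$
$L{\left(N \right)} + Z{\left(M,p \right)} = \left(-3\right) \left(-92\right) + \frac{1}{277} = 276 + \frac{1}{277} = \frac{76453}{277}$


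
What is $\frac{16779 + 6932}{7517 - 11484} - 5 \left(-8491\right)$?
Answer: $\frac{168395274}{3967} \approx 42449.0$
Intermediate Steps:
$\frac{16779 + 6932}{7517 - 11484} - 5 \left(-8491\right) = \frac{23711}{-3967} - -42455 = 23711 \left(- \frac{1}{3967}\right) + 42455 = - \frac{23711}{3967} + 42455 = \frac{168395274}{3967}$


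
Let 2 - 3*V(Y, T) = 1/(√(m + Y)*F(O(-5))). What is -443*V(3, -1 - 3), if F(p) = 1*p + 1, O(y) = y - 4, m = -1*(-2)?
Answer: -886/3 - 443*√5/120 ≈ -303.59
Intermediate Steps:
m = 2
O(y) = -4 + y
F(p) = 1 + p (F(p) = p + 1 = 1 + p)
V(Y, T) = ⅔ + 1/(24*√(2 + Y)) (V(Y, T) = ⅔ - 1/((1 + (-4 - 5))*√(2 + Y))/3 = ⅔ - 1/((1 - 9)*√(2 + Y))/3 = ⅔ - (-1/(8*√(2 + Y)))/3 = ⅔ - (-1)/(24*√(2 + Y)) = ⅔ + 1/(24*√(2 + Y)))
-443*V(3, -1 - 3) = -443*(⅔ + 1/(24*√(2 + 3))) = -443*(⅔ + 1/(24*√5)) = -443*(⅔ + (√5/5)/24) = -443*(⅔ + √5/120) = -886/3 - 443*√5/120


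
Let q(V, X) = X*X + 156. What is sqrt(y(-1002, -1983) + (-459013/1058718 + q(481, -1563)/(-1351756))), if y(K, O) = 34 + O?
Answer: I*sqrt(249774512276360622947182185)/357782102202 ≈ 44.173*I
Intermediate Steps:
q(V, X) = 156 + X**2 (q(V, X) = X**2 + 156 = 156 + X**2)
sqrt(y(-1002, -1983) + (-459013/1058718 + q(481, -1563)/(-1351756))) = sqrt((34 - 1983) + (-459013/1058718 + (156 + (-1563)**2)/(-1351756))) = sqrt(-1949 + (-459013*1/1058718 + (156 + 2442969)*(-1/1351756))) = sqrt(-1949 + (-459013/1058718 + 2443125*(-1/1351756))) = sqrt(-1949 + (-459013/1058718 - 2443125/1351756)) = sqrt(-1949 - 1603526995289/715564204404) = sqrt(-1396238161378685/715564204404) = I*sqrt(249774512276360622947182185)/357782102202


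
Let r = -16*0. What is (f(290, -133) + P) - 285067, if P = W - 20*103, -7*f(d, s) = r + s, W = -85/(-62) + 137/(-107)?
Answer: -1904673871/6634 ≈ -2.8711e+5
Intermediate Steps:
W = 601/6634 (W = -85*(-1/62) + 137*(-1/107) = 85/62 - 137/107 = 601/6634 ≈ 0.090594)
r = 0
f(d, s) = -s/7 (f(d, s) = -(0 + s)/7 = -s/7)
P = -13665439/6634 (P = 601/6634 - 20*103 = 601/6634 - 2060 = -13665439/6634 ≈ -2059.9)
(f(290, -133) + P) - 285067 = (-⅐*(-133) - 13665439/6634) - 285067 = (19 - 13665439/6634) - 285067 = -13539393/6634 - 285067 = -1904673871/6634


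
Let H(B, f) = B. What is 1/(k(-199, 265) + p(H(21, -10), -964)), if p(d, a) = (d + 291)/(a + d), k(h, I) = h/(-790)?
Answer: -744970/58823 ≈ -12.665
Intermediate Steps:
k(h, I) = -h/790 (k(h, I) = h*(-1/790) = -h/790)
p(d, a) = (291 + d)/(a + d)
1/(k(-199, 265) + p(H(21, -10), -964)) = 1/(-1/790*(-199) + (291 + 21)/(-964 + 21)) = 1/(199/790 + 312/(-943)) = 1/(199/790 - 1/943*312) = 1/(199/790 - 312/943) = 1/(-58823/744970) = -744970/58823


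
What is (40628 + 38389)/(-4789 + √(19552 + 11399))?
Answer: -378412413/22903570 - 237051*√3439/22903570 ≈ -17.129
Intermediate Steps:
(40628 + 38389)/(-4789 + √(19552 + 11399)) = 79017/(-4789 + √30951) = 79017/(-4789 + 3*√3439)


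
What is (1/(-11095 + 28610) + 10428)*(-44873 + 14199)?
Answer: -5602496317754/17515 ≈ -3.1987e+8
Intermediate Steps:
(1/(-11095 + 28610) + 10428)*(-44873 + 14199) = (1/17515 + 10428)*(-30674) = (182646421/17515)*(-30674) = -5602496317754/17515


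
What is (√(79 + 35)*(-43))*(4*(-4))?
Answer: 688*√114 ≈ 7345.8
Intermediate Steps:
(√(79 + 35)*(-43))*(4*(-4)) = (√114*(-43))*(-16) = -43*√114*(-16) = 688*√114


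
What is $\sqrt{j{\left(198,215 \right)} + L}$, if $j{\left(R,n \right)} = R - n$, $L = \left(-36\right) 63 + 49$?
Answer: $2 i \sqrt{559} \approx 47.286 i$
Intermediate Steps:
$L = -2219$ ($L = -2268 + 49 = -2219$)
$\sqrt{j{\left(198,215 \right)} + L} = \sqrt{\left(198 - 215\right) - 2219} = \sqrt{-17 - 2219} = \sqrt{-2236} = 2 i \sqrt{559}$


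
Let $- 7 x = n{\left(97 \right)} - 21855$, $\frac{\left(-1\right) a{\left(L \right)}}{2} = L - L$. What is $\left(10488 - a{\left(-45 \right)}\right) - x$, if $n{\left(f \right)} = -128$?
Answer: $\frac{51433}{7} \approx 7347.6$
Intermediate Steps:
$a{\left(L \right)} = 0$ ($a{\left(L \right)} = - 2 \left(L - L\right) = \left(-2\right) 0 = 0$)
$x = \frac{21983}{7}$ ($x = - \frac{-128 - 21855}{7} = \left(- \frac{1}{7}\right) \left(-21983\right) = \frac{21983}{7} \approx 3140.4$)
$\left(10488 - a{\left(-45 \right)}\right) - x = \left(10488 - 0\right) - \frac{21983}{7} = \left(10488 + 0\right) - \frac{21983}{7} = 10488 - \frac{21983}{7} = \frac{51433}{7}$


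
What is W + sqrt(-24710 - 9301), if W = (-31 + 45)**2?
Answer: 196 + 3*I*sqrt(3779) ≈ 196.0 + 184.42*I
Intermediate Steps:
W = 196 (W = 14**2 = 196)
W + sqrt(-24710 - 9301) = 196 + sqrt(-24710 - 9301) = 196 + sqrt(-34011) = 196 + 3*I*sqrt(3779)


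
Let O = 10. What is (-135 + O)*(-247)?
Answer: 30875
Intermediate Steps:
(-135 + O)*(-247) = (-135 + 10)*(-247) = -125*(-247) = 30875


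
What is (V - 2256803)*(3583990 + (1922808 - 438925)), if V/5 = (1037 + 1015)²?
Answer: 95259374572941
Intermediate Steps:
V = 21053520 (V = 5*(1037 + 1015)² = 5*2052² = 5*4210704 = 21053520)
(V - 2256803)*(3583990 + (1922808 - 438925)) = (21053520 - 2256803)*(3583990 + (1922808 - 438925)) = 18796717*(3583990 + 1483883) = 18796717*5067873 = 95259374572941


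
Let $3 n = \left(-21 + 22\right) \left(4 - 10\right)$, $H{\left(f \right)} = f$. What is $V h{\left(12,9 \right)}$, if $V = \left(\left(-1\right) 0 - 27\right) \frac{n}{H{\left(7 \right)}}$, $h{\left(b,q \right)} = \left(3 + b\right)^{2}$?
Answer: $\frac{12150}{7} \approx 1735.7$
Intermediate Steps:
$n = -2$ ($n = \frac{\left(-21 + 22\right) \left(4 - 10\right)}{3} = \frac{1 \left(-6\right)}{3} = \frac{1}{3} \left(-6\right) = -2$)
$V = \frac{54}{7}$ ($V = \left(\left(-1\right) 0 - 27\right) \left(- \frac{2}{7}\right) = \left(0 - 27\right) \left(\left(-2\right) \frac{1}{7}\right) = \left(-27\right) \left(- \frac{2}{7}\right) = \frac{54}{7} \approx 7.7143$)
$V h{\left(12,9 \right)} = \frac{54 \left(3 + 12\right)^{2}}{7} = \frac{54 \cdot 15^{2}}{7} = \frac{54}{7} \cdot 225 = \frac{12150}{7}$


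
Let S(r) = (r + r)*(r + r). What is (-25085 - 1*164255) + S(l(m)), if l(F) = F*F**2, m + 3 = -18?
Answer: 342875144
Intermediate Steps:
m = -21 (m = -3 - 18 = -21)
l(F) = F**3
S(r) = 4*r**2 (S(r) = (2*r)*(2*r) = 4*r**2)
(-25085 - 1*164255) + S(l(m)) = (-25085 - 1*164255) + 4*((-21)**3)**2 = (-25085 - 164255) + 4*(-9261)**2 = -189340 + 4*85766121 = -189340 + 343064484 = 342875144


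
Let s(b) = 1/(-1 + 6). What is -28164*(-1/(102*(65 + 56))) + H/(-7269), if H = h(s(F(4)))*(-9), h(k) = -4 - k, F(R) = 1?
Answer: 56738219/24920555 ≈ 2.2768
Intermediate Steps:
s(b) = ⅕ (s(b) = 1/5 = ⅕)
H = 189/5 (H = (-4 - 1*⅕)*(-9) = (-4 - ⅕)*(-9) = -21/5*(-9) = 189/5 ≈ 37.800)
-28164*(-1/(102*(65 + 56))) + H/(-7269) = -28164*(-1/(102*(65 + 56))) + (189/5)/(-7269) = -28164/(121*(-102)) + (189/5)*(-1/7269) = -28164/(-12342) - 63/12115 = -28164*(-1/12342) - 63/12115 = 4694/2057 - 63/12115 = 56738219/24920555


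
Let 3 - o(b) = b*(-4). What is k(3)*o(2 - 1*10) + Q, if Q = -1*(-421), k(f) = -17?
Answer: 914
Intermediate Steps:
o(b) = 3 + 4*b (o(b) = 3 - b*(-4) = 3 - (-4)*b = 3 + 4*b)
Q = 421
k(3)*o(2 - 1*10) + Q = -17*(3 + 4*(2 - 1*10)) + 421 = -17*(3 + 4*(2 - 10)) + 421 = -17*(3 + 4*(-8)) + 421 = -17*(3 - 32) + 421 = -17*(-29) + 421 = 493 + 421 = 914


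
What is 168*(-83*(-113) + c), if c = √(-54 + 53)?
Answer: 1575672 + 168*I ≈ 1.5757e+6 + 168.0*I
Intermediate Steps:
c = I (c = √(-1) = I ≈ 1.0*I)
168*(-83*(-113) + c) = 168*(-83*(-113) + I) = 168*(9379 + I) = 1575672 + 168*I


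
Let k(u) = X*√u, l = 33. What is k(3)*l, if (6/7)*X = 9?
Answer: 693*√3/2 ≈ 600.16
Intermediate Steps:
X = 21/2 (X = (7/6)*9 = 21/2 ≈ 10.500)
k(u) = 21*√u/2
k(3)*l = (21*√3/2)*33 = 693*√3/2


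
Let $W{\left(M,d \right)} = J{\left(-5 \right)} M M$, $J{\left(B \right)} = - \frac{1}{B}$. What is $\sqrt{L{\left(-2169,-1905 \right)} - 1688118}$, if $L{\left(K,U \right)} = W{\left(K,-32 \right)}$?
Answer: $\frac{i \sqrt{18680145}}{5} \approx 864.41 i$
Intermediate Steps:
$W{\left(M,d \right)} = \frac{M^{2}}{5}$ ($W{\left(M,d \right)} = - \frac{1}{-5} M M = \left(-1\right) \left(- \frac{1}{5}\right) M M = \frac{M}{5} M = \frac{M^{2}}{5}$)
$L{\left(K,U \right)} = \frac{K^{2}}{5}$
$\sqrt{L{\left(-2169,-1905 \right)} - 1688118} = \sqrt{\frac{\left(-2169\right)^{2}}{5} - 1688118} = \sqrt{\frac{1}{5} \cdot 4704561 - 1688118} = \sqrt{\frac{4704561}{5} - 1688118} = \sqrt{- \frac{3736029}{5}} = \frac{i \sqrt{18680145}}{5}$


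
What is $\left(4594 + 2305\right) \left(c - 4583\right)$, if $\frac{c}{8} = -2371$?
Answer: $-162478349$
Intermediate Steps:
$c = -18968$ ($c = 8 \left(-2371\right) = -18968$)
$\left(4594 + 2305\right) \left(c - 4583\right) = \left(4594 + 2305\right) \left(-18968 - 4583\right) = 6899 \left(-23551\right) = -162478349$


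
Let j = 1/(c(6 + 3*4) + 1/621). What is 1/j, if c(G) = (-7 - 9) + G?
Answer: 1243/621 ≈ 2.0016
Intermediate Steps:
c(G) = -16 + G
j = 621/1243 (j = 1/((-16 + (6 + 3*4)) + 1/621) = 1/((-16 + (6 + 12)) + 1/621) = 1/((-16 + 18) + 1/621) = 1/(2 + 1/621) = 1/(1243/621) = 621/1243 ≈ 0.49960)
1/j = 1/(621/1243) = 1243/621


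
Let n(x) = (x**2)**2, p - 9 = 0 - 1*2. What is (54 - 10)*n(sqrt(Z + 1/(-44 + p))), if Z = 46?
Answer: 127309644/1369 ≈ 92995.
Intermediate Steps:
p = 7 (p = 9 + (0 - 1*2) = 9 + (0 - 2) = 9 - 2 = 7)
n(x) = x**4
(54 - 10)*n(sqrt(Z + 1/(-44 + p))) = (54 - 10)*(sqrt(46 + 1/(-44 + 7)))**4 = 44*(sqrt(46 + 1/(-37)))**4 = 44*(sqrt(46 - 1/37))**4 = 44*(sqrt(1701/37))**4 = 44*(9*sqrt(777)/37)**4 = 44*(2893401/1369) = 127309644/1369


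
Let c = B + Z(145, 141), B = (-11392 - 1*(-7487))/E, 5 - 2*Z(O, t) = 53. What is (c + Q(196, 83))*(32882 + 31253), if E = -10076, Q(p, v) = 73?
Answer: 2901403265/916 ≈ 3.1675e+6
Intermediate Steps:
Z(O, t) = -24 (Z(O, t) = 5/2 - 1/2*53 = 5/2 - 53/2 = -24)
B = 355/916 (B = (-11392 - 1*(-7487))/(-10076) = (-11392 + 7487)*(-1/10076) = -3905*(-1/10076) = 355/916 ≈ 0.38755)
c = -21629/916 (c = 355/916 - 24 = -21629/916 ≈ -23.612)
(c + Q(196, 83))*(32882 + 31253) = (-21629/916 + 73)*(32882 + 31253) = (45239/916)*64135 = 2901403265/916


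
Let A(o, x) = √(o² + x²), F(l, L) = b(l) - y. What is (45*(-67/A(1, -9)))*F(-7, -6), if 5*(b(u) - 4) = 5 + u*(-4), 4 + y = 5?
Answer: -14472*√82/41 ≈ -3196.3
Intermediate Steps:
y = 1 (y = -4 + 5 = 1)
b(u) = 5 - 4*u/5 (b(u) = 4 + (5 + u*(-4))/5 = 4 + (5 - 4*u)/5 = 4 + (1 - 4*u/5) = 5 - 4*u/5)
F(l, L) = 4 - 4*l/5 (F(l, L) = (5 - 4*l/5) - 1*1 = (5 - 4*l/5) - 1 = 4 - 4*l/5)
(45*(-67/A(1, -9)))*F(-7, -6) = (45*(-67/√(1² + (-9)²)))*(4 - ⅘*(-7)) = (45*(-67/√(1 + 81)))*(4 + 28/5) = (45*(-67*√82/82))*(48/5) = -3015*√82/82*(48/5) = -14472*√82/41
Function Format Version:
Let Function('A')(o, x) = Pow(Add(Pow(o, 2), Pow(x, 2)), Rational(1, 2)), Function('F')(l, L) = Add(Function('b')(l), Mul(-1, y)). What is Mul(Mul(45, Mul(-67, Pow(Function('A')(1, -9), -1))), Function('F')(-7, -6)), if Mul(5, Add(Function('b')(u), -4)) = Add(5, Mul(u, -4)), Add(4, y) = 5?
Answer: Mul(Rational(-14472, 41), Pow(82, Rational(1, 2))) ≈ -3196.3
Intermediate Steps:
y = 1 (y = Add(-4, 5) = 1)
Function('b')(u) = Add(5, Mul(Rational(-4, 5), u)) (Function('b')(u) = Add(4, Mul(Rational(1, 5), Add(5, Mul(u, -4)))) = Add(4, Mul(Rational(1, 5), Add(5, Mul(-4, u)))) = Add(4, Add(1, Mul(Rational(-4, 5), u))) = Add(5, Mul(Rational(-4, 5), u)))
Function('F')(l, L) = Add(4, Mul(Rational(-4, 5), l)) (Function('F')(l, L) = Add(Add(5, Mul(Rational(-4, 5), l)), Mul(-1, 1)) = Add(Add(5, Mul(Rational(-4, 5), l)), -1) = Add(4, Mul(Rational(-4, 5), l)))
Mul(Mul(45, Mul(-67, Pow(Function('A')(1, -9), -1))), Function('F')(-7, -6)) = Mul(Mul(45, Mul(-67, Pow(Pow(Add(Pow(1, 2), Pow(-9, 2)), Rational(1, 2)), -1))), Add(4, Mul(Rational(-4, 5), -7))) = Mul(Mul(45, Mul(-67, Pow(Pow(Add(1, 81), Rational(1, 2)), -1))), Add(4, Rational(28, 5))) = Mul(Mul(45, Mul(-67, Pow(Pow(82, Rational(1, 2)), -1))), Rational(48, 5)) = Mul(Mul(45, Mul(-67, Mul(Rational(1, 82), Pow(82, Rational(1, 2))))), Rational(48, 5)) = Mul(Mul(45, Mul(Rational(-67, 82), Pow(82, Rational(1, 2)))), Rational(48, 5)) = Mul(Mul(Rational(-3015, 82), Pow(82, Rational(1, 2))), Rational(48, 5)) = Mul(Rational(-14472, 41), Pow(82, Rational(1, 2)))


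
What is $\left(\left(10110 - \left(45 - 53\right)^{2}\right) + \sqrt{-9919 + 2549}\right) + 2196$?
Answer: $12242 + i \sqrt{7370} \approx 12242.0 + 85.849 i$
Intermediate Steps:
$\left(\left(10110 - \left(45 - 53\right)^{2}\right) + \sqrt{-9919 + 2549}\right) + 2196 = \left(\left(10110 - \left(-8\right)^{2}\right) + \sqrt{-7370}\right) + 2196 = \left(\left(10110 - 64\right) + i \sqrt{7370}\right) + 2196 = \left(10046 + i \sqrt{7370}\right) + 2196 = 12242 + i \sqrt{7370}$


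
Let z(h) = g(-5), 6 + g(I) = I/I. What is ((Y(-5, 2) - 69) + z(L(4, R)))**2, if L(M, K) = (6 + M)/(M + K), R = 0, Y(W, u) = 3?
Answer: 5041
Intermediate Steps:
L(M, K) = (6 + M)/(K + M)
g(I) = -5 (g(I) = -6 + I/I = -6 + 1 = -5)
z(h) = -5
((Y(-5, 2) - 69) + z(L(4, R)))**2 = ((3 - 69) - 5)**2 = (-66 - 5)**2 = (-71)**2 = 5041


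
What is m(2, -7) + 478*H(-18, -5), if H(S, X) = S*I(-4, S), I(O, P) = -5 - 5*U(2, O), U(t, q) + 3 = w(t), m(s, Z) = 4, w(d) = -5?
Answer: -301136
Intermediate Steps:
U(t, q) = -8 (U(t, q) = -3 - 5 = -8)
I(O, P) = 35 (I(O, P) = -5 - 5*(-8) = -5 + 40 = 35)
H(S, X) = 35*S (H(S, X) = S*35 = 35*S)
m(2, -7) + 478*H(-18, -5) = 4 + 478*(35*(-18)) = 4 + 478*(-630) = 4 - 301140 = -301136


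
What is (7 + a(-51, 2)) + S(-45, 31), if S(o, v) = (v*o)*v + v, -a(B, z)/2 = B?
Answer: -43105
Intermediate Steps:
a(B, z) = -2*B
S(o, v) = v + o*v² (S(o, v) = (o*v)*v + v = o*v² + v = v + o*v²)
(7 + a(-51, 2)) + S(-45, 31) = (7 - 2*(-51)) + 31*(1 - 45*31) = (7 + 102) + 31*(1 - 1395) = 109 + 31*(-1394) = 109 - 43214 = -43105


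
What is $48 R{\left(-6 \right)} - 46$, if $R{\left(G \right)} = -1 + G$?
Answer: $-382$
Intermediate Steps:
$48 R{\left(-6 \right)} - 46 = 48 \left(-1 - 6\right) - 46 = 48 \left(-7\right) - 46 = -336 - 46 = -382$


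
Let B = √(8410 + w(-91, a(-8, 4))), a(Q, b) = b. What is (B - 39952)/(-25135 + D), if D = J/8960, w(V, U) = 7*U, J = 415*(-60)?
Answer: 17898496/11261725 - 448*√8438/11261725 ≈ 1.5857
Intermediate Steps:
J = -24900
B = √8438 (B = √(8410 + 7*4) = √(8410 + 28) = √8438 ≈ 91.859)
D = -1245/448 (D = -24900/8960 = -24900*1/8960 = -1245/448 ≈ -2.7790)
(B - 39952)/(-25135 + D) = (√8438 - 39952)/(-25135 - 1245/448) = (-39952 + √8438)/(-11261725/448) = (-39952 + √8438)*(-448/11261725) = 17898496/11261725 - 448*√8438/11261725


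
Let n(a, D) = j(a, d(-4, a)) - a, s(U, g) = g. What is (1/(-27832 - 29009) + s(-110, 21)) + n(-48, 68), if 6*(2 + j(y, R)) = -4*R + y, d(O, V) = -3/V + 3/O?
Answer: 27037361/454728 ≈ 59.458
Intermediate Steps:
j(y, R) = -2 - 2*R/3 + y/6 (j(y, R) = -2 + (-4*R + y)/6 = -2 + (y - 4*R)/6 = -2 + (-2*R/3 + y/6) = -2 - 2*R/3 + y/6)
n(a, D) = -3/2 + 2/a - 5*a/6 (n(a, D) = (-2 - 2*(-3/a + 3/(-4))/3 + a/6) - a = (-2 - 2*(-3/a + 3*(-¼))/3 + a/6) - a = (-2 - 2*(-3/a - ¾)/3 + a/6) - a = (-2 - 2*(-¾ - 3/a)/3 + a/6) - a = (-2 + (½ + 2/a) + a/6) - a = (-3/2 + 2/a + a/6) - a = -3/2 + 2/a - 5*a/6)
(1/(-27832 - 29009) + s(-110, 21)) + n(-48, 68) = (1/(-27832 - 29009) + 21) + (-3/2 + 2/(-48) - ⅚*(-48)) = (1/(-56841) + 21) + (-3/2 + 2*(-1/48) + 40) = (-1/56841 + 21) + (-3/2 - 1/24 + 40) = 1193660/56841 + 923/24 = 27037361/454728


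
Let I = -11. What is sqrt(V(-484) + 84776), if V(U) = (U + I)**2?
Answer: sqrt(329801) ≈ 574.28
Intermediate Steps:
V(U) = (-11 + U)**2 (V(U) = (U - 11)**2 = (-11 + U)**2)
sqrt(V(-484) + 84776) = sqrt((-11 - 484)**2 + 84776) = sqrt((-495)**2 + 84776) = sqrt(245025 + 84776) = sqrt(329801)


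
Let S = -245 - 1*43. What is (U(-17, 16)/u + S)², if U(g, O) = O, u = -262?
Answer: 1424005696/17161 ≈ 82979.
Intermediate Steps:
S = -288 (S = -245 - 43 = -288)
(U(-17, 16)/u + S)² = (16/(-262) - 288)² = (16*(-1/262) - 288)² = (-8/131 - 288)² = (-37736/131)² = 1424005696/17161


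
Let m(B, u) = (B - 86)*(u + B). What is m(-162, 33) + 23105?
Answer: 55097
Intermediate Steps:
m(B, u) = (-86 + B)*(B + u)
m(-162, 33) + 23105 = ((-162)² - 86*(-162) - 86*33 - 162*33) + 23105 = (26244 + 13932 - 2838 - 5346) + 23105 = 31992 + 23105 = 55097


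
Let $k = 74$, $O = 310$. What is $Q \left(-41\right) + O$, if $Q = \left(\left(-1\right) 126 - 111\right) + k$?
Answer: $6993$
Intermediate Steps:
$Q = -163$ ($Q = \left(\left(-1\right) 126 - 111\right) + 74 = \left(-126 - 111\right) + 74 = -237 + 74 = -163$)
$Q \left(-41\right) + O = \left(-163\right) \left(-41\right) + 310 = 6683 + 310 = 6993$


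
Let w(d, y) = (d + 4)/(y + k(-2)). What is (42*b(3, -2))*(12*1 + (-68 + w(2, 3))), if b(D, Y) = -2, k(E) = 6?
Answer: 4648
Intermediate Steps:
w(d, y) = (4 + d)/(6 + y) (w(d, y) = (d + 4)/(y + 6) = (4 + d)/(6 + y))
(42*b(3, -2))*(12*1 + (-68 + w(2, 3))) = (42*(-2))*(12*1 + (-68 + (4 + 2)/(6 + 3))) = -84*(12 + (-68 + 6/9)) = -84*(12 + (-68 + (1/9)*6)) = -84*(12 + (-68 + 2/3)) = -84*(12 - 202/3) = -84*(-166/3) = 4648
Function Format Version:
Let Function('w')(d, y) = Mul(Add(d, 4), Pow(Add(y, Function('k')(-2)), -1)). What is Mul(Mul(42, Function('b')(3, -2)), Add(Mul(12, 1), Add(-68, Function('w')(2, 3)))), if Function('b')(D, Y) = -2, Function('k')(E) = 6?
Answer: 4648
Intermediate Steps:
Function('w')(d, y) = Mul(Pow(Add(6, y), -1), Add(4, d)) (Function('w')(d, y) = Mul(Add(d, 4), Pow(Add(y, 6), -1)) = Mul(Add(4, d), Pow(Add(6, y), -1)) = Mul(Pow(Add(6, y), -1), Add(4, d)))
Mul(Mul(42, Function('b')(3, -2)), Add(Mul(12, 1), Add(-68, Function('w')(2, 3)))) = Mul(Mul(42, -2), Add(Mul(12, 1), Add(-68, Mul(Pow(Add(6, 3), -1), Add(4, 2))))) = Mul(-84, Add(12, Add(-68, Mul(Pow(9, -1), 6)))) = Mul(-84, Add(12, Add(-68, Mul(Rational(1, 9), 6)))) = Mul(-84, Add(12, Add(-68, Rational(2, 3)))) = Mul(-84, Add(12, Rational(-202, 3))) = Mul(-84, Rational(-166, 3)) = 4648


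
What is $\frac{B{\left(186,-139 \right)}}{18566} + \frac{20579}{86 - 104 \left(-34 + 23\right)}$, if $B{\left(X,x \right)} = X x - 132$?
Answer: $\frac{175053467}{11418090} \approx 15.331$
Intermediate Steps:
$B{\left(X,x \right)} = -132 + X x$
$\frac{B{\left(186,-139 \right)}}{18566} + \frac{20579}{86 - 104 \left(-34 + 23\right)} = \frac{-132 + 186 \left(-139\right)}{18566} + \frac{20579}{86 - 104 \left(-34 + 23\right)} = \left(-132 - 25854\right) \frac{1}{18566} + \frac{20579}{86 - -1144} = \left(-25986\right) \frac{1}{18566} + \frac{20579}{86 + 1144} = - \frac{12993}{9283} + \frac{20579}{1230} = \frac{175053467}{11418090}$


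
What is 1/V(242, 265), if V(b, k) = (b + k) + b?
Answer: 1/749 ≈ 0.0013351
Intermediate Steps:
V(b, k) = k + 2*b
1/V(242, 265) = 1/(265 + 2*242) = 1/(265 + 484) = 1/749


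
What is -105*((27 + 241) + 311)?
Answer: -60795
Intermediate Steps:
-105*((27 + 241) + 311) = -105*(268 + 311) = -105*579 = -60795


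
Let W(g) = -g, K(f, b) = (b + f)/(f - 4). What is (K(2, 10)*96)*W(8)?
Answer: 4608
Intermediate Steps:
K(f, b) = (b + f)/(-4 + f)
(K(2, 10)*96)*W(8) = (((10 + 2)/(-4 + 2))*96)*(-1*8) = ((12/(-2))*96)*(-8) = (-1/2*12*96)*(-8) = -6*96*(-8) = -576*(-8) = 4608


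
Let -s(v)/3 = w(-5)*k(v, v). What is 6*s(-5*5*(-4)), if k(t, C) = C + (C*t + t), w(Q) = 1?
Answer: -183600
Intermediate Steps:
k(t, C) = C + t + C*t (k(t, C) = C + (t + C*t) = C + t + C*t)
s(v) = -6*v - 3*v² (s(v) = -3*(v + v + v*v) = -3*(v + v + v²) = -3*(v² + 2*v) = -6*v - 3*v²)
6*s(-5*5*(-4)) = 6*(3*(-5*5*(-4))*(-2 - (-5*5)*(-4))) = 6*(3*(-25*(-4))*(-2 - (-25)*(-4))) = 6*(3*100*(-2 - 1*100)) = 6*(3*100*(-2 - 100)) = 6*(3*100*(-102)) = 6*(-30600) = -183600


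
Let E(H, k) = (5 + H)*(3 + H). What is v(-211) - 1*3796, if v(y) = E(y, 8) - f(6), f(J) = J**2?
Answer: 39016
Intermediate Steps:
E(H, k) = (3 + H)*(5 + H)
v(y) = -21 + y**2 + 8*y (v(y) = (15 + y**2 + 8*y) - 1*6**2 = (15 + y**2 + 8*y) - 1*36 = (15 + y**2 + 8*y) - 36 = -21 + y**2 + 8*y)
v(-211) - 1*3796 = (-21 + (-211)**2 + 8*(-211)) - 1*3796 = (-21 + 44521 - 1688) - 3796 = 42812 - 3796 = 39016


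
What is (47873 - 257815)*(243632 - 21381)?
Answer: -46659819442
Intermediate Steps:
(47873 - 257815)*(243632 - 21381) = -209942*222251 = -46659819442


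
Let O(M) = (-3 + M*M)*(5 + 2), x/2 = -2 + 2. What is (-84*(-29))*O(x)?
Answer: -51156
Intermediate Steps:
x = 0 (x = 2*(-2 + 2) = 2*0 = 0)
O(M) = -21 + 7*M² (O(M) = (-3 + M²)*7 = -21 + 7*M²)
(-84*(-29))*O(x) = (-84*(-29))*(-21 + 7*0²) = 2436*(-21 + 7*0) = 2436*(-21 + 0) = 2436*(-21) = -51156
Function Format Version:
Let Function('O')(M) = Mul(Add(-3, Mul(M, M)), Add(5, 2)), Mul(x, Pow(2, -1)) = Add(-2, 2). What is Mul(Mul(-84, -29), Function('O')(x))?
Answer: -51156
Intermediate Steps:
x = 0 (x = Mul(2, Add(-2, 2)) = Mul(2, 0) = 0)
Function('O')(M) = Add(-21, Mul(7, Pow(M, 2))) (Function('O')(M) = Mul(Add(-3, Pow(M, 2)), 7) = Add(-21, Mul(7, Pow(M, 2))))
Mul(Mul(-84, -29), Function('O')(x)) = Mul(Mul(-84, -29), Add(-21, Mul(7, Pow(0, 2)))) = Mul(2436, Add(-21, Mul(7, 0))) = Mul(2436, Add(-21, 0)) = Mul(2436, -21) = -51156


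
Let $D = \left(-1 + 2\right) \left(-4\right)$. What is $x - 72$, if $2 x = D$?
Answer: $-74$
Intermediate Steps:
$D = -4$ ($D = 1 \left(-4\right) = -4$)
$x = -2$ ($x = \frac{1}{2} \left(-4\right) = -2$)
$x - 72 = -2 - 72 = -74$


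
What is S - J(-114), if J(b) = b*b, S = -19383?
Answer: -32379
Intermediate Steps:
J(b) = b²
S - J(-114) = -19383 - 1*(-114)² = -19383 - 1*12996 = -19383 - 12996 = -32379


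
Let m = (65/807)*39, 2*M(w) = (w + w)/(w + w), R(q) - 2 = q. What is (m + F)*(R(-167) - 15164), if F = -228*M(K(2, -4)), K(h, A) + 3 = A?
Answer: 457126109/269 ≈ 1.6994e+6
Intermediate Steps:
K(h, A) = -3 + A
R(q) = 2 + q
M(w) = ½ (M(w) = ((w + w)/(w + w))/2 = ((2*w)/((2*w)))/2 = ((2*w)*(1/(2*w)))/2 = (½)*1 = ½)
F = -114 (F = -228*½ = -114)
m = 845/269 (m = (65*(1/807))*39 = (65/807)*39 = 845/269 ≈ 3.1413)
(m + F)*(R(-167) - 15164) = (845/269 - 114)*((2 - 167) - 15164) = -29821*(-165 - 15164)/269 = -29821/269*(-15329) = 457126109/269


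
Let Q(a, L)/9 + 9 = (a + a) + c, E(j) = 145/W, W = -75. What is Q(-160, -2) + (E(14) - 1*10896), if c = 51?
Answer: -200999/15 ≈ -13400.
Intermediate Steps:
E(j) = -29/15 (E(j) = 145/(-75) = 145*(-1/75) = -29/15)
Q(a, L) = 378 + 18*a (Q(a, L) = -81 + 9*((a + a) + 51) = -81 + 9*(2*a + 51) = -81 + 9*(51 + 2*a) = -81 + (459 + 18*a) = 378 + 18*a)
Q(-160, -2) + (E(14) - 1*10896) = (378 + 18*(-160)) + (-29/15 - 1*10896) = (378 - 2880) + (-29/15 - 10896) = -2502 - 163469/15 = -200999/15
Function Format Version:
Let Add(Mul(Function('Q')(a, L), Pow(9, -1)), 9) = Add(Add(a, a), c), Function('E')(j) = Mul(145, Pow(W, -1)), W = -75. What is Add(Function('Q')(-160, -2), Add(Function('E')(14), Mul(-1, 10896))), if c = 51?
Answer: Rational(-200999, 15) ≈ -13400.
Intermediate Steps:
Function('E')(j) = Rational(-29, 15) (Function('E')(j) = Mul(145, Pow(-75, -1)) = Mul(145, Rational(-1, 75)) = Rational(-29, 15))
Function('Q')(a, L) = Add(378, Mul(18, a)) (Function('Q')(a, L) = Add(-81, Mul(9, Add(Add(a, a), 51))) = Add(-81, Mul(9, Add(Mul(2, a), 51))) = Add(-81, Mul(9, Add(51, Mul(2, a)))) = Add(-81, Add(459, Mul(18, a))) = Add(378, Mul(18, a)))
Add(Function('Q')(-160, -2), Add(Function('E')(14), Mul(-1, 10896))) = Add(Add(378, Mul(18, -160)), Add(Rational(-29, 15), Mul(-1, 10896))) = Add(Add(378, -2880), Add(Rational(-29, 15), -10896)) = Add(-2502, Rational(-163469, 15)) = Rational(-200999, 15)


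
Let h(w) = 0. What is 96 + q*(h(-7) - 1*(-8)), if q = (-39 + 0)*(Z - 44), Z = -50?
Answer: 29424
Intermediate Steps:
q = 3666 (q = (-39 + 0)*(-50 - 44) = -39*(-94) = 3666)
96 + q*(h(-7) - 1*(-8)) = 96 + 3666*(0 - 1*(-8)) = 96 + 3666*(0 + 8) = 96 + 3666*8 = 96 + 29328 = 29424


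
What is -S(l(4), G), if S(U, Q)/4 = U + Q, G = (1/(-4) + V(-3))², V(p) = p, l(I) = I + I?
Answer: -297/4 ≈ -74.250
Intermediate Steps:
l(I) = 2*I
G = 169/16 (G = (1/(-4) - 3)² = (-¼ - 3)² = (-13/4)² = 169/16 ≈ 10.563)
S(U, Q) = 4*Q + 4*U (S(U, Q) = 4*(U + Q) = 4*(Q + U) = 4*Q + 4*U)
-S(l(4), G) = -(4*(169/16) + 4*(2*4)) = -(169/4 + 4*8) = -(169/4 + 32) = -1*297/4 = -297/4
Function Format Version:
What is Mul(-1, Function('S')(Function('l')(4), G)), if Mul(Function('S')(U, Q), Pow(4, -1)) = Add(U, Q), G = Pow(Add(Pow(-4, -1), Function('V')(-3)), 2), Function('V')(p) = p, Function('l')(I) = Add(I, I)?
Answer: Rational(-297, 4) ≈ -74.250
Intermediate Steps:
Function('l')(I) = Mul(2, I)
G = Rational(169, 16) (G = Pow(Add(Pow(-4, -1), -3), 2) = Pow(Add(Rational(-1, 4), -3), 2) = Pow(Rational(-13, 4), 2) = Rational(169, 16) ≈ 10.563)
Function('S')(U, Q) = Add(Mul(4, Q), Mul(4, U)) (Function('S')(U, Q) = Mul(4, Add(U, Q)) = Mul(4, Add(Q, U)) = Add(Mul(4, Q), Mul(4, U)))
Mul(-1, Function('S')(Function('l')(4), G)) = Mul(-1, Add(Mul(4, Rational(169, 16)), Mul(4, Mul(2, 4)))) = Mul(-1, Add(Rational(169, 4), Mul(4, 8))) = Mul(-1, Add(Rational(169, 4), 32)) = Mul(-1, Rational(297, 4)) = Rational(-297, 4)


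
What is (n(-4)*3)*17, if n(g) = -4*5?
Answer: -1020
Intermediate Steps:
n(g) = -20
(n(-4)*3)*17 = -20*3*17 = -60*17 = -1020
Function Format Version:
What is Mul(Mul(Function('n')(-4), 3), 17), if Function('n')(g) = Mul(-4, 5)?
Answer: -1020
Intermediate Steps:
Function('n')(g) = -20
Mul(Mul(Function('n')(-4), 3), 17) = Mul(Mul(-20, 3), 17) = Mul(-60, 17) = -1020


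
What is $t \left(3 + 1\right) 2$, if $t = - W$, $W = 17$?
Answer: $-136$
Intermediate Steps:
$t = -17$ ($t = \left(-1\right) 17 = -17$)
$t \left(3 + 1\right) 2 = - 17 \left(3 + 1\right) 2 = - 17 \cdot 4 \cdot 2 = \left(-17\right) 8 = -136$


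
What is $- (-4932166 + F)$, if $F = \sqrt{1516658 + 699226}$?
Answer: $4932166 - 2 \sqrt{553971} \approx 4.9307 \cdot 10^{6}$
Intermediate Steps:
$F = 2 \sqrt{553971}$ ($F = \sqrt{2215884} = 2 \sqrt{553971} \approx 1488.6$)
$- (-4932166 + F) = - (-4932166 + 2 \sqrt{553971}) = 4932166 - 2 \sqrt{553971}$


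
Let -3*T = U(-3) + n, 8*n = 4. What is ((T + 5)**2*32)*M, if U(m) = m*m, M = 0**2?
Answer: 0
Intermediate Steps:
M = 0
U(m) = m**2
n = 1/2 (n = (1/8)*4 = 1/2 ≈ 0.50000)
T = -19/6 (T = -((-3)**2 + 1/2)/3 = -(9 + 1/2)/3 = -1/3*19/2 = -19/6 ≈ -3.1667)
((T + 5)**2*32)*M = ((-19/6 + 5)**2*32)*0 = ((11/6)**2*32)*0 = ((121/36)*32)*0 = (968/9)*0 = 0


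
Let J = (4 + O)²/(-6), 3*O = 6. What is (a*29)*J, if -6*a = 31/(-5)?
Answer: -899/5 ≈ -179.80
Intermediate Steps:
O = 2 (O = (⅓)*6 = 2)
J = -6 (J = (4 + 2)²/(-6) = 6²*(-⅙) = 36*(-⅙) = -6)
a = 31/30 (a = -31/(6*(-5)) = -31*(-1)/(6*5) = -⅙*(-31/5) = 31/30 ≈ 1.0333)
(a*29)*J = ((31/30)*29)*(-6) = (899/30)*(-6) = -899/5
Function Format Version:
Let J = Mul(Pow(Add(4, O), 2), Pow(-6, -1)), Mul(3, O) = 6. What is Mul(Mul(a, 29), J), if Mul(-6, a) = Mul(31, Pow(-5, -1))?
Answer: Rational(-899, 5) ≈ -179.80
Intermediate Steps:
O = 2 (O = Mul(Rational(1, 3), 6) = 2)
J = -6 (J = Mul(Pow(Add(4, 2), 2), Pow(-6, -1)) = Mul(Pow(6, 2), Rational(-1, 6)) = Mul(36, Rational(-1, 6)) = -6)
a = Rational(31, 30) (a = Mul(Rational(-1, 6), Mul(31, Pow(-5, -1))) = Mul(Rational(-1, 6), Mul(31, Rational(-1, 5))) = Mul(Rational(-1, 6), Rational(-31, 5)) = Rational(31, 30) ≈ 1.0333)
Mul(Mul(a, 29), J) = Mul(Mul(Rational(31, 30), 29), -6) = Mul(Rational(899, 30), -6) = Rational(-899, 5)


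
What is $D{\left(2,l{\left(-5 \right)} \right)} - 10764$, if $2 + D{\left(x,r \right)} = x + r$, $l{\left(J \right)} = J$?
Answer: $-10769$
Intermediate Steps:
$D{\left(x,r \right)} = -2 + r + x$ ($D{\left(x,r \right)} = -2 + \left(x + r\right) = -2 + \left(r + x\right) = -2 + r + x$)
$D{\left(2,l{\left(-5 \right)} \right)} - 10764 = \left(-2 - 5 + 2\right) - 10764 = -5 - 10764 = -10769$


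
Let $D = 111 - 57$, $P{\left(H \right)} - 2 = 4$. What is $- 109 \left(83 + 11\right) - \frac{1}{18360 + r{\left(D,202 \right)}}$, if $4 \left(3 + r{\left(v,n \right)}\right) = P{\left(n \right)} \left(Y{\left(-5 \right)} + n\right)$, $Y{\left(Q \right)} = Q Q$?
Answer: $- \frac{383149172}{37395} \approx -10246.0$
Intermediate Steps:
$P{\left(H \right)} = 6$ ($P{\left(H \right)} = 2 + 4 = 6$)
$Y{\left(Q \right)} = Q^{2}$
$D = 54$ ($D = 111 - 57 = 54$)
$r{\left(v,n \right)} = \frac{69}{2} + \frac{3 n}{2}$ ($r{\left(v,n \right)} = -3 + \frac{6 \left(\left(-5\right)^{2} + n\right)}{4} = -3 + \frac{6 \left(25 + n\right)}{4} = -3 + \frac{150 + 6 n}{4} = -3 + \left(\frac{75}{2} + \frac{3 n}{2}\right) = \frac{69}{2} + \frac{3 n}{2}$)
$- 109 \left(83 + 11\right) - \frac{1}{18360 + r{\left(D,202 \right)}} = - 109 \left(83 + 11\right) - \frac{1}{18360 + \left(\frac{69}{2} + \frac{3}{2} \cdot 202\right)} = \left(-109\right) 94 - \frac{1}{18360 + \left(\frac{69}{2} + 303\right)} = -10246 - \frac{1}{18360 + \frac{675}{2}} = -10246 - \frac{1}{\frac{37395}{2}} = -10246 - \frac{2}{37395} = - \frac{383149172}{37395}$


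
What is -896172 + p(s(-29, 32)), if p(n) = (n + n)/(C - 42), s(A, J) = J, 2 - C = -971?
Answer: -834336068/931 ≈ -8.9617e+5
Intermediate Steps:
C = 973 (C = 2 - 1*(-971) = 2 + 971 = 973)
p(n) = 2*n/931 (p(n) = (n + n)/(973 - 42) = (2*n)/931 = (2*n)*(1/931) = 2*n/931)
-896172 + p(s(-29, 32)) = -896172 + (2/931)*32 = -896172 + 64/931 = -834336068/931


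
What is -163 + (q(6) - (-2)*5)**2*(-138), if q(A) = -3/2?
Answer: -20267/2 ≈ -10134.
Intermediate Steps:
q(A) = -3/2 (q(A) = -3*1/2 = -3/2)
-163 + (q(6) - (-2)*5)**2*(-138) = -163 + (-3/2 - (-2)*5)**2*(-138) = -163 + (-3/2 - 1*(-10))**2*(-138) = -163 + (-3/2 + 10)**2*(-138) = -163 + (17/2)**2*(-138) = -163 + (289/4)*(-138) = -163 - 19941/2 = -20267/2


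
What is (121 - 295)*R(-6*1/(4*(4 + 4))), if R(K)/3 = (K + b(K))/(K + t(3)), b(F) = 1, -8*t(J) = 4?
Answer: 6786/11 ≈ 616.91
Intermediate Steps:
t(J) = -1/2 (t(J) = -1/8*4 = -1/2)
R(K) = 3*(1 + K)/(-1/2 + K) (R(K) = 3*((K + 1)/(K - 1/2)) = 3*((1 + K)/(-1/2 + K)) = 3*(1 + K)/(-1/2 + K))
(121 - 295)*R(-6*1/(4*(4 + 4))) = (121 - 295)*(6*(1 - 6*1/(4*(4 + 4)))/(-1 + 2*(-6*1/(4*(4 + 4))))) = -1044*(1 - 6/(4*8))/(-1 + 2*(-6/(4*8))) = -1044*(1 - 6/32)/(-1 + 2*(-6/32)) = -1044*(1 - 6*1/32)/(-1 + 2*(-6*1/32)) = -1044*(1 - 3/16)/(-1 + 2*(-3/16)) = -1044*13/((-1 - 3/8)*16) = -1044*13/((-11/8)*16) = -1044*(-8)*13/(11*16) = -174*(-39/11) = 6786/11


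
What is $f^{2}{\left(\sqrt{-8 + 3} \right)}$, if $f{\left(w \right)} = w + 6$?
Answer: $\left(6 + i \sqrt{5}\right)^{2} \approx 31.0 + 26.833 i$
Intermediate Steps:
$f{\left(w \right)} = 6 + w$
$f^{2}{\left(\sqrt{-8 + 3} \right)} = \left(6 + \sqrt{-8 + 3}\right)^{2} = \left(6 + \sqrt{-5}\right)^{2} = \left(6 + i \sqrt{5}\right)^{2}$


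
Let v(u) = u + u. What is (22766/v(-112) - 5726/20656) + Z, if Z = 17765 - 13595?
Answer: 588213105/144592 ≈ 4068.1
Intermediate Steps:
v(u) = 2*u
Z = 4170
(22766/v(-112) - 5726/20656) + Z = (22766/((2*(-112))) - 5726/20656) + 4170 = (22766/(-224) - 5726*1/20656) + 4170 = (22766*(-1/224) - 2863/10328) + 4170 = (-11383/112 - 2863/10328) + 4170 = -14735535/144592 + 4170 = 588213105/144592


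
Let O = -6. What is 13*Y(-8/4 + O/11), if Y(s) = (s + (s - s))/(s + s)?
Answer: 13/2 ≈ 6.5000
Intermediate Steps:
Y(s) = ½ (Y(s) = (s + 0)/((2*s)) = s*(1/(2*s)) = ½)
13*Y(-8/4 + O/11) = 13*(½) = 13/2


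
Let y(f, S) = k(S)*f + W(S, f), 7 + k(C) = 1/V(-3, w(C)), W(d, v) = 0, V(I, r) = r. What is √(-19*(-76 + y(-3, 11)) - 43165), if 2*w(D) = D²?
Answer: I*√5096406/11 ≈ 205.23*I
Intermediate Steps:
w(D) = D²/2
k(C) = -7 + 2/C² (k(C) = -7 + 1/(C²/2) = -7 + 2/C²)
y(f, S) = f*(-7 + 2/S²) (y(f, S) = (-7 + 2/S²)*f + 0 = f*(-7 + 2/S²) + 0 = f*(-7 + 2/S²))
√(-19*(-76 + y(-3, 11)) - 43165) = √(-19*(-76 + (-7*(-3) + 2*(-3)/11²)) - 43165) = √(-19*(-76 + (21 + 2*(-3)*(1/121))) - 43165) = √(-19*(-76 + (21 - 6/121)) - 43165) = √(-19*(-76 + 2535/121) - 43165) = √(-19*(-6661/121) - 43165) = √(126559/121 - 43165) = √(-5096406/121) = I*√5096406/11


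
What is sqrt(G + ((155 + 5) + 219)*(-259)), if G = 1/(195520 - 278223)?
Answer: 4*I*sqrt(41962515884022)/82703 ≈ 313.31*I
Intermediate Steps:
G = -1/82703 (G = 1/(-82703) = -1/82703 ≈ -1.2091e-5)
sqrt(G + ((155 + 5) + 219)*(-259)) = sqrt(-1/82703 + ((155 + 5) + 219)*(-259)) = sqrt(-1/82703 + (160 + 219)*(-259)) = sqrt(-1/82703 + 379*(-259)) = sqrt(-1/82703 - 98161) = sqrt(-8118209184/82703) = 4*I*sqrt(41962515884022)/82703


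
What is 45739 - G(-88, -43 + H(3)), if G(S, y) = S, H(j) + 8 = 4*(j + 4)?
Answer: 45827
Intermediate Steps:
H(j) = 8 + 4*j (H(j) = -8 + 4*(j + 4) = -8 + 4*(4 + j) = -8 + (16 + 4*j) = 8 + 4*j)
45739 - G(-88, -43 + H(3)) = 45739 - 1*(-88) = 45739 + 88 = 45827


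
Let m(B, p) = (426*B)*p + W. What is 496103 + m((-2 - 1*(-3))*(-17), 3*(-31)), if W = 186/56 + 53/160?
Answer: 1309966171/1120 ≈ 1.1696e+6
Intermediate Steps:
W = 4091/1120 (W = 186*(1/56) + 53*(1/160) = 93/28 + 53/160 = 4091/1120 ≈ 3.6527)
m(B, p) = 4091/1120 + 426*B*p (m(B, p) = (426*B)*p + 4091/1120 = 426*B*p + 4091/1120 = 4091/1120 + 426*B*p)
496103 + m((-2 - 1*(-3))*(-17), 3*(-31)) = 496103 + (4091/1120 + 426*((-2 - 1*(-3))*(-17))*(3*(-31))) = 496103 + (4091/1120 + 426*((-2 + 3)*(-17))*(-93)) = 496103 + (4091/1120 + 426*(1*(-17))*(-93)) = 496103 + (4091/1120 + 426*(-17)*(-93)) = 496103 + (4091/1120 + 673506) = 496103 + 754330811/1120 = 1309966171/1120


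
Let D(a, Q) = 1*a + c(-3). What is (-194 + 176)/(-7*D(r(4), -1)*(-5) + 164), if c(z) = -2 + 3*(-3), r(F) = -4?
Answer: 18/361 ≈ 0.049861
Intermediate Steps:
c(z) = -11 (c(z) = -2 - 9 = -11)
D(a, Q) = -11 + a (D(a, Q) = 1*a - 11 = a - 11 = -11 + a)
(-194 + 176)/(-7*D(r(4), -1)*(-5) + 164) = (-194 + 176)/(-7*(-11 - 4)*(-5) + 164) = -18/(-7*(-15)*(-5) + 164) = -18/(105*(-5) + 164) = -18/(-525 + 164) = -18/(-361) = -18*(-1/361) = 18/361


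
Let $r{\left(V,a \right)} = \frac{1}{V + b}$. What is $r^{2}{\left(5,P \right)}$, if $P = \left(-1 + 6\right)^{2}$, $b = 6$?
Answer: $\frac{1}{121} \approx 0.0082645$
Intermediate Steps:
$P = 25$ ($P = 5^{2} = 25$)
$r{\left(V,a \right)} = \frac{1}{6 + V}$ ($r{\left(V,a \right)} = \frac{1}{V + 6} = \frac{1}{6 + V}$)
$r^{2}{\left(5,P \right)} = \left(\frac{1}{6 + 5}\right)^{2} = \left(\frac{1}{11}\right)^{2} = \frac{1}{121}$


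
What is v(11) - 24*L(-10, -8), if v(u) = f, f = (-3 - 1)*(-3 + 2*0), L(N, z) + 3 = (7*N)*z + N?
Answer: -13116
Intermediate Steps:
L(N, z) = -3 + N + 7*N*z (L(N, z) = -3 + ((7*N)*z + N) = -3 + (7*N*z + N) = -3 + (N + 7*N*z) = -3 + N + 7*N*z)
f = 12 (f = -4*(-3 + 0) = -4*(-3) = 12)
v(u) = 12
v(11) - 24*L(-10, -8) = 12 - 24*(-3 - 10 + 7*(-10)*(-8)) = 12 - 24*(-3 - 10 + 560) = 12 - 24*547 = 12 - 13128 = -13116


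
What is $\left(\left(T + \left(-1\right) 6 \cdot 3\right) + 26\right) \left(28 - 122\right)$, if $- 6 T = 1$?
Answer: $- \frac{2209}{3} \approx -736.33$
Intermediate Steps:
$T = - \frac{1}{6}$ ($T = \left(- \frac{1}{6}\right) 1 = - \frac{1}{6} \approx -0.16667$)
$\left(\left(T + \left(-1\right) 6 \cdot 3\right) + 26\right) \left(28 - 122\right) = \left(\left(- \frac{1}{6} + \left(-1\right) 6 \cdot 3\right) + 26\right) \left(28 - 122\right) = \left(\left(- \frac{1}{6} - 18\right) + 26\right) \left(-94\right) = \left(- \frac{109}{6} + 26\right) \left(-94\right) = \frac{47}{6} \left(-94\right) = - \frac{2209}{3}$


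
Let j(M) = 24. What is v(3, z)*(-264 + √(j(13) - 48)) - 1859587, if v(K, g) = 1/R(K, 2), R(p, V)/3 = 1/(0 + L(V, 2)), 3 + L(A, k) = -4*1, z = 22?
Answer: -1858971 - 14*I*√6/3 ≈ -1.859e+6 - 11.431*I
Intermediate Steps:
L(A, k) = -7 (L(A, k) = -3 - 4*1 = -3 - 4 = -7)
R(p, V) = -3/7 (R(p, V) = 3/(0 - 7) = 3/(-7) = 3*(-⅐) = -3/7)
v(K, g) = -7/3 (v(K, g) = 1/(-3/7) = -7/3)
v(3, z)*(-264 + √(j(13) - 48)) - 1859587 = -7*(-264 + √(24 - 48))/3 - 1859587 = -7*(-264 + √(-24))/3 - 1859587 = -7*(-264 + 2*I*√6)/3 - 1859587 = (616 - 14*I*√6/3) - 1859587 = -1858971 - 14*I*√6/3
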